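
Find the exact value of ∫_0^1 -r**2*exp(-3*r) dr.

-2/27 + 17*exp(-3)/27

Integrate by parts twice (u = r^2, dv = -exp(-3*r) dr).
An antiderivative is F(r) = (9*r**2 + 6*r + 2)*exp(-3*r)/27.
Then F(1) - F(0) = (17*exp(-3)/27) - (2/27) = -2/27 + 17*exp(-3)/27.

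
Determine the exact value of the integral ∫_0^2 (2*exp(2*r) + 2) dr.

3 + exp(4)

An antiderivative is F(r) = exp(2*r) + 2*r.
Then F(2) - F(0) = (4 + exp(4)) - (1) = 3 + exp(4).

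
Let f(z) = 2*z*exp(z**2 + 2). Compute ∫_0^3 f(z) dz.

Let u = z**2 + 2, so du = 2*z dz. When z = 0, u = 2; when z = 3, u = 11.
The integral becomes ∫ exp(u) du from 2 to 11, with antiderivative exp(u).
Back in z: F(z) = exp(z**2 + 2).
Then F(3) - F(0) = (exp(11)) - (exp(2)) = -exp(2) + exp(11).

-exp(2) + exp(11)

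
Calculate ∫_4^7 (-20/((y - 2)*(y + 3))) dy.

Factor the denominator: y**2 + y - 6 = (y + 3)(y - 2).
Partial fractions: -20/((y - 2)*(y + 3)) = 4/(y + 3) - 4/(y - 2).
An antiderivative is F(y) = -4*log(y - 2) + 4*log(y + 3).
Then F(7) - F(4) = (log(16)) - (-4*log(2) + 4*log(7)) = -4*log(7) + 8*log(2).

-4*log(7) + 8*log(2)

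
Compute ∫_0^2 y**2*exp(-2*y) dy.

Integrate by parts twice (u = y^2, dv = exp(-2*y) dy).
An antiderivative is F(y) = (-2*y**2 - 2*y - 1)*exp(-2*y)/4.
Then F(2) - F(0) = (-13*exp(-4)/4) - (-1/4) = (-13 + exp(4))*exp(-4)/4.

(-13 + exp(4))*exp(-4)/4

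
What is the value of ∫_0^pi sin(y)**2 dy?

Use the identity sin^2(y) = (1 - cos(2*y))/2.
An antiderivative is F(y) = y/2 - sin(2*y)/4.
Then F(pi) - F(0) = (pi/2) - (0) = pi/2.

pi/2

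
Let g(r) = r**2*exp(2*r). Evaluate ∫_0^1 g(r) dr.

-1/4 + exp(2)/4

Integrate by parts twice (u = r^2, dv = exp(2*r) dr).
An antiderivative is F(r) = (2*r**2 - 2*r + 1)*exp(2*r)/4.
Then F(1) - F(0) = (exp(2)/4) - (1/4) = -1/4 + exp(2)/4.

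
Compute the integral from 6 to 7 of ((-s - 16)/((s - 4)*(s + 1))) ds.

-3*log(7) - 4*log(3) + 13*log(2)

Factor the denominator: s**2 - 3*s - 4 = (s + 1)(s - 4).
Partial fractions: (-s - 16)/((s - 4)*(s + 1)) = 3/(s + 1) - 4/(s - 4).
An antiderivative is F(s) = -4*log(s - 4) + 3*log(s + 1).
Then F(7) - F(6) = (-4*log(3) + 9*log(2)) - (-4*log(2) + 3*log(7)) = -3*log(7) - 4*log(3) + 13*log(2).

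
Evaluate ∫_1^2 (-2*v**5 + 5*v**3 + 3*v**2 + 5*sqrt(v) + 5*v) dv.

By the power rule, an antiderivative is F(v) = -v**6/3 + 5*v**4/4 + 10*v**(3/2)/3 + v**3 + 5*v**2/2.
Then F(2) - F(1) = (20*sqrt(2)/3 + 50/3) - (31/4) = 107/12 + 20*sqrt(2)/3.

107/12 + 20*sqrt(2)/3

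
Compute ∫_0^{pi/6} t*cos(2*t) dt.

-1/8 + sqrt(3)*pi/24

Integrate by parts once (u = t, dv = cos(2*t) dt).
An antiderivative is F(t) = t*sin(2*t)/2 + cos(2*t)/4.
Then F(pi/6) - F(0) = (1/8 + sqrt(3)*pi/24) - (1/4) = -1/8 + sqrt(3)*pi/24.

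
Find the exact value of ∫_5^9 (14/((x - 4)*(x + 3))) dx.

log(100/9)

Factor the denominator: x**2 - x - 12 = (x + 3)(x - 4).
Partial fractions: 14/((x - 4)*(x + 3)) = -2/(x + 3) + 2/(x - 4).
An antiderivative is F(x) = 2*log(x - 4) - 2*log(x + 3).
Then F(9) - F(5) = (-4*log(2) - 2*log(3) + 2*log(5)) - (-log(64)) = log(100/9).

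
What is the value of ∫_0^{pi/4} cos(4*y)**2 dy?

Use the identity cos^2(4*y) = (1 + cos(8*y))/2.
An antiderivative is F(y) = y/2 + sin(8*y)/16.
Then F(pi/4) - F(0) = (pi/8) - (0) = pi/8.

pi/8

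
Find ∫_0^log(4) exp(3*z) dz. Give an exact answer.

21

Let u = exp(z), so du = exp(z) dz. When z = 0, u = 1; when z = log(4), u = 4.
The integral becomes ∫ u**2 du from 1 to 4, with antiderivative u**3/3.
Back in z: F(z) = exp(3*z)/3.
Then F(log(4)) - F(0) = (64/3) - (1/3) = 21.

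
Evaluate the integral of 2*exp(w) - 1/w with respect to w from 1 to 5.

-2*exp(1) - log(5) + 2*exp(5)

An antiderivative is F(w) = 2*exp(w) - log(w).
Then F(5) - F(1) = (-log(5) + 2*exp(5)) - (2*exp(1)) = -2*exp(1) - log(5) + 2*exp(5).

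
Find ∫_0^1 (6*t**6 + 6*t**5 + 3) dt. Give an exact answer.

By the power rule, an antiderivative is F(t) = 6*t**7/7 + t**6 + 3*t.
Then F(1) - F(0) = (34/7) - (0) = 34/7.

34/7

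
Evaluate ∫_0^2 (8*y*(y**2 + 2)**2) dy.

Let u = y**2 + 2, so du = 2*y dy. When y = 0, u = 2; when y = 2, u = 6.
The integral becomes 4·∫ u**2 du from 2 to 6, with antiderivative 4*u**3/3.
Back in y: F(y) = 4*(y**2 + 2)**3/3.
Then F(2) - F(0) = (288) - (32/3) = 832/3.

832/3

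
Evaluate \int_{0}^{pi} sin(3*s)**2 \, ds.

Use the identity sin^2(3*s) = (1 - cos(6*s))/2.
An antiderivative is F(s) = s/2 - sin(6*s)/12.
Then F(pi) - F(0) = (pi/2) - (0) = pi/2.

pi/2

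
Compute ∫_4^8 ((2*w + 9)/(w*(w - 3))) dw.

Factor the denominator: w**2 - 3*w = w(w - 3).
Partial fractions: (2*w + 9)/(w*(w - 3)) = -3/w + 5/(w - 3).
An antiderivative is F(w) = -3*log(w) + 5*log(w - 3).
Then F(8) - F(4) = (-9*log(2) + 5*log(5)) - (-log(64)) = -3*log(2) + 5*log(5).

-3*log(2) + 5*log(5)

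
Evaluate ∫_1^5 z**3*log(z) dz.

-39 + 625*log(5)/4

Integrate by parts once (u = ln z, dv = z**3 dz).
An antiderivative is F(z) = z**4*(4*log(z) - 1)/16.
Then F(5) - F(1) = (-625/16 + 625*log(5)/4) - (-1/16) = -39 + 625*log(5)/4.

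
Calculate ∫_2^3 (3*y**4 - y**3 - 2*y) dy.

2107/20

By the power rule, an antiderivative is F(y) = 3*y**5/5 - y**4/4 - y**2.
Then F(3) - F(2) = (2331/20) - (56/5) = 2107/20.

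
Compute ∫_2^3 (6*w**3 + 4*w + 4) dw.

223/2

By the power rule, an antiderivative is F(w) = 3*w**4/2 + 2*w**2 + 4*w.
Then F(3) - F(2) = (303/2) - (40) = 223/2.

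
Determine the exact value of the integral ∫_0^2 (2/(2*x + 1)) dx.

log(5)

An antiderivative is F(x) = log(2*x + 1).
Then F(2) - F(0) = (log(5)) - (0) = log(5).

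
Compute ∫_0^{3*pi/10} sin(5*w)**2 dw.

Use the identity sin^2(5*w) = (1 - cos(10*w))/2.
An antiderivative is F(w) = w/2 - sin(10*w)/20.
Then F(3*pi/10) - F(0) = (3*pi/20) - (0) = 3*pi/20.

3*pi/20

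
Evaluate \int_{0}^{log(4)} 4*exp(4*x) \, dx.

Let u = exp(x), so du = exp(x) dx. When x = 0, u = 1; when x = log(4), u = 4.
The integral becomes 4·∫ u**3 du from 1 to 4, with antiderivative u**4.
Back in x: F(x) = exp(4*x).
Then F(log(4)) - F(0) = (256) - (1) = 255.

255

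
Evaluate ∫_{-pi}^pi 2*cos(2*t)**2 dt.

2*pi

Use the identity cos^2(2*t) = (1 + cos(4*t))/2.
An antiderivative is F(t) = t + sin(4*t)/4.
Then F(pi) - F(-pi) = (pi) - (-pi) = 2*pi.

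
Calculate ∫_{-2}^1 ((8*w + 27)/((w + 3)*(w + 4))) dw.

log(2) + 5*log(5)

Factor the denominator: w**2 + 7*w + 12 = (w + 4)(w + 3).
Partial fractions: (8*w + 27)/((w + 3)*(w + 4)) = 5/(w + 4) + 3/(w + 3).
An antiderivative is F(w) = 3*log(w + 3) + 5*log(w + 4).
Then F(1) - F(-2) = (6*log(2) + 5*log(5)) - (log(32)) = log(2) + 5*log(5).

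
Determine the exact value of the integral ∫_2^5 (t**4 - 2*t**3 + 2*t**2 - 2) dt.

By the power rule, an antiderivative is F(t) = t**5/5 - t**4/2 + 2*t**3/3 - 2*t.
Then F(5) - F(2) = (2315/6) - (-4/15) = 3861/10.

3861/10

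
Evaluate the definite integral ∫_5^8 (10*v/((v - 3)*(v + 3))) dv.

-20*log(2) + 5*log(5) + 5*log(11)

Factor the denominator: v**2 - 9 = (v + 3)(v - 3).
Partial fractions: 10*v/((v - 3)*(v + 3)) = 5/(v + 3) + 5/(v - 3).
An antiderivative is F(v) = 5*log(v - 3) + 5*log(v + 3).
Then F(8) - F(5) = (5*log(5) + 5*log(11)) - (20*log(2)) = -20*log(2) + 5*log(5) + 5*log(11).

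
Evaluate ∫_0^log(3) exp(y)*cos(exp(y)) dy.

-sin(1) + sin(3)

Let u = exp(y), so du = exp(y) dy. When y = 0, u = 1; when y = log(3), u = 3.
The integral becomes ∫ cos(u) du from 1 to 3, with antiderivative sin(u).
Back in y: F(y) = sin(exp(y)).
Then F(log(3)) - F(0) = (sin(3)) - (sin(1)) = -sin(1) + sin(3).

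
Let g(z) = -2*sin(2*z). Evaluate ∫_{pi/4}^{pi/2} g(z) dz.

-1

An antiderivative is F(z) = cos(2*z).
Then F(pi/2) - F(pi/4) = (-1) - (0) = -1.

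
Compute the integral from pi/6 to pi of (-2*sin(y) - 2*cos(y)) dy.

An antiderivative is F(y) = -2*sin(y) + 2*cos(y).
Then F(pi) - F(pi/6) = (-2) - (-1 + sqrt(3)) = -sqrt(3) - 1.

-sqrt(3) - 1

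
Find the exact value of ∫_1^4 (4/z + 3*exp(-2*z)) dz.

An antiderivative is F(z) = 4*log(z) - 3*exp(-2*z)/2.
Then F(4) - F(1) = (-3*exp(-8)/2 + 8*log(2)) - (-3*exp(-2)/2) = -3*exp(-8)/2 + 3*exp(-2)/2 + 8*log(2).

-3*exp(-8)/2 + 3*exp(-2)/2 + 8*log(2)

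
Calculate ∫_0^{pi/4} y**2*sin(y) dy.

-2 - sqrt(2)*pi**2/32 + sqrt(2)*pi/4 + sqrt(2)

Integrate by parts twice (u = y^2, dv = sin(y) dy).
An antiderivative is F(y) = -y**2*cos(y) + 2*y*sin(y) + 2*cos(y).
Then F(pi/4) - F(0) = (sqrt(2)*(-pi**2 + 8*pi + 32)/32) - (2) = -2 - sqrt(2)*pi**2/32 + sqrt(2)*pi/4 + sqrt(2).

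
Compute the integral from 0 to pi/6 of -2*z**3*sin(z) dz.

Integrate by parts 3 times (u = z^3, dv = -2*sin(z) dz).
An antiderivative is F(z) = 2*z**3*cos(z) - 6*z**2*sin(z) - 12*z*cos(z) + 12*sin(z).
Then F(pi/6) - F(0) = (-sqrt(3)*pi - pi**2/12 + sqrt(3)*pi**3/216 + 6) - (0) = -sqrt(3)*pi - pi**2/12 + sqrt(3)*pi**3/216 + 6.

-sqrt(3)*pi - pi**2/12 + sqrt(3)*pi**3/216 + 6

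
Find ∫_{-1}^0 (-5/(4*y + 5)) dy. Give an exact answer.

An antiderivative is F(y) = -5*log(4*y + 5)/4.
Then F(0) - F(-1) = (-5*log(5)/4) - (0) = -5*log(5)/4.

-5*log(5)/4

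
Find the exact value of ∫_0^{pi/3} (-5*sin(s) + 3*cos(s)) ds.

-5/2 + 3*sqrt(3)/2

An antiderivative is F(s) = 3*sin(s) + 5*cos(s).
Then F(pi/3) - F(0) = (5/2 + 3*sqrt(3)/2) - (5) = -5/2 + 3*sqrt(3)/2.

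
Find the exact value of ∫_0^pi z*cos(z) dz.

-2

Integrate by parts once (u = z, dv = cos(z) dz).
An antiderivative is F(z) = z*sin(z) + cos(z).
Then F(pi) - F(0) = (-1) - (1) = -2.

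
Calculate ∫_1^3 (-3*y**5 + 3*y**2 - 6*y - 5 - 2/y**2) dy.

-1120/3

By the power rule, an antiderivative is F(y) = -y**6/2 + y**3 - 3*y**2 - 5*y + 2/y.
Then F(3) - F(1) = (-2273/6) - (-11/2) = -1120/3.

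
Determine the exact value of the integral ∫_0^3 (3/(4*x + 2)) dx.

An antiderivative is F(x) = 3*log(4*x + 2)/4.
Then F(3) - F(0) = (3*log(14)/4) - (3*log(2)/4) = 3*log(7)/4.

3*log(7)/4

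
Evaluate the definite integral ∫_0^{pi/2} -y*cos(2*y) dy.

Integrate by parts once (u = y, dv = -cos(2*y) dy).
An antiderivative is F(y) = -y*sin(2*y)/2 - cos(2*y)/4.
Then F(pi/2) - F(0) = (1/4) - (-1/4) = 1/2.

1/2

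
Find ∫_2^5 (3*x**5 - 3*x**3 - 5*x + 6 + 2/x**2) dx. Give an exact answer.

By the power rule, an antiderivative is F(x) = x**6/2 - 3*x**4/4 - 5*x**2/2 + 6*x - 2/x.
Then F(5) - F(2) = (146217/20) - (21) = 145797/20.

145797/20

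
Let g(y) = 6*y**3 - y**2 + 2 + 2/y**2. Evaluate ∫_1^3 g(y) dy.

350/3

By the power rule, an antiderivative is F(y) = 3*y**4/2 - y**3/3 + 2*y - 2/y.
Then F(3) - F(1) = (707/6) - (7/6) = 350/3.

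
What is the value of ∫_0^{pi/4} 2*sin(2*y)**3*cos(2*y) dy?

Let u = sin(2*y), so du = 2*cos(2*y) dy. When y = 0, u = 0; when y = pi/4, u = 1.
The integral becomes ∫ u**3 du from 0 to 1, with antiderivative u**4/4.
Back in y: F(y) = sin(2*y)**4/4.
Then F(pi/4) - F(0) = (1/4) - (0) = 1/4.

1/4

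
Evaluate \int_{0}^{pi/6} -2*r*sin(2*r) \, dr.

-sqrt(3)/4 + pi/12

Integrate by parts once (u = r, dv = -2*sin(2*r) dr).
An antiderivative is F(r) = r*cos(2*r) - sin(2*r)/2.
Then F(pi/6) - F(0) = (-sqrt(3)/4 + pi/12) - (0) = -sqrt(3)/4 + pi/12.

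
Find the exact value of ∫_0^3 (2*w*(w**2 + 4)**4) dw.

Let u = w**2 + 4, so du = 2*w dw. When w = 0, u = 4; when w = 3, u = 13.
The integral becomes ∫ u**4 du from 4 to 13, with antiderivative u**5/5.
Back in w: F(w) = (w**2 + 4)**5/5.
Then F(3) - F(0) = (371293/5) - (1024/5) = 370269/5.

370269/5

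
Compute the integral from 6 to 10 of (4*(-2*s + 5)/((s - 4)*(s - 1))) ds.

-12*log(3) + 4*log(5)

Factor the denominator: s**2 - 5*s + 4 = (s - 1)(s - 4).
Partial fractions: 4*(-2*s + 5)/((s - 4)*(s - 1)) = -4/(s - 1) - 4/(s - 4).
An antiderivative is F(s) = -4*log(s - 4) - 4*log(s - 1).
Then F(10) - F(6) = (-12*log(3) - 4*log(2)) - (-4*log(5) - 4*log(2)) = -12*log(3) + 4*log(5).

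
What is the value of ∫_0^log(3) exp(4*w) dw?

20

Let u = exp(w), so du = exp(w) dw. When w = 0, u = 1; when w = log(3), u = 3.
The integral becomes ∫ u**3 du from 1 to 3, with antiderivative u**4/4.
Back in w: F(w) = exp(4*w)/4.
Then F(log(3)) - F(0) = (81/4) - (1/4) = 20.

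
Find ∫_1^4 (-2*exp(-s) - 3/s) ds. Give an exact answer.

An antiderivative is F(s) = -3*log(s) + 2*exp(-s).
Then F(4) - F(1) = (-6*log(2) + 2*exp(-4)) - (2*exp(-1)) = -6*log(2) - 2*exp(-1) + 2*exp(-4).

-6*log(2) - 2*exp(-1) + 2*exp(-4)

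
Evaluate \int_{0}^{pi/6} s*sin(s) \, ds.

-sqrt(3)*pi/12 + 1/2

Integrate by parts once (u = s, dv = sin(s) ds).
An antiderivative is F(s) = -s*cos(s) + sin(s).
Then F(pi/6) - F(0) = (-sqrt(3)*pi/12 + 1/2) - (0) = -sqrt(3)*pi/12 + 1/2.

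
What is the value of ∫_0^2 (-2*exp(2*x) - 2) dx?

-exp(4) - 3

An antiderivative is F(x) = -exp(2*x) - 2*x.
Then F(2) - F(0) = (-exp(4) - 4) - (-1) = -exp(4) - 3.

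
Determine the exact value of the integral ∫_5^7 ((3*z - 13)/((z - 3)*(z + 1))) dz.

-4*log(3) + 7*log(2)

Factor the denominator: z**2 - 2*z - 3 = (z + 1)(z - 3).
Partial fractions: (3*z - 13)/((z - 3)*(z + 1)) = 4/(z + 1) - 1/(z - 3).
An antiderivative is F(z) = -log(z - 3) + 4*log(z + 1).
Then F(7) - F(5) = (10*log(2)) - (3*log(2) + 4*log(3)) = -4*log(3) + 7*log(2).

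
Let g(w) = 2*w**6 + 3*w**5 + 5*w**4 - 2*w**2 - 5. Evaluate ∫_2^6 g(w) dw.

By the power rule, an antiderivative is F(w) = 2*w**7/7 + w**6/2 + w**5 - 2*w**3/3 - 5*w.
Then F(6) - F(2) = (776382/7) - (1790/21) = 2327356/21.

2327356/21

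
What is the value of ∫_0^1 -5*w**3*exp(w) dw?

Integrate by parts 3 times (u = w^3, dv = -5*exp(w) dw).
An antiderivative is F(w) = (-5*w**3 + 15*w**2 - 30*w + 30)*exp(w).
Then F(1) - F(0) = (10*E) - (30) = -30 + 10*E.

-30 + 10*E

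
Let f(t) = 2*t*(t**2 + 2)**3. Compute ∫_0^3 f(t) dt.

14625/4

Let u = t**2 + 2, so du = 2*t dt. When t = 0, u = 2; when t = 3, u = 11.
The integral becomes ∫ u**3 du from 2 to 11, with antiderivative u**4/4.
Back in t: F(t) = (t**2 + 2)**4/4.
Then F(3) - F(0) = (14641/4) - (4) = 14625/4.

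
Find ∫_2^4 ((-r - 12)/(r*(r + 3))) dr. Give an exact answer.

Factor the denominator: r**2 + 3*r = (r + 3)r.
Partial fractions: (-r - 12)/(r*(r + 3)) = 3/(r + 3) - 4/r.
An antiderivative is F(r) = -4*log(r) + 3*log(r + 3).
Then F(4) - F(2) = (-8*log(2) + 3*log(7)) - (-4*log(2) + 3*log(5)) = -3*log(5) - 4*log(2) + 3*log(7).

-3*log(5) - 4*log(2) + 3*log(7)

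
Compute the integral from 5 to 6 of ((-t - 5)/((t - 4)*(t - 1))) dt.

-7*log(2) + 2*log(5)

Factor the denominator: t**2 - 5*t + 4 = (t - 1)(t - 4).
Partial fractions: (-t - 5)/((t - 4)*(t - 1)) = 2/(t - 1) - 3/(t - 4).
An antiderivative is F(t) = -3*log(t - 4) + 2*log(t - 1).
Then F(6) - F(5) = (log(25/8)) - (log(16)) = -7*log(2) + 2*log(5).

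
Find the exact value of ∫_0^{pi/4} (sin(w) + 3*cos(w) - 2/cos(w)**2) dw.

-1 + sqrt(2)

An antiderivative is F(w) = 3*sin(w) - cos(w) - 2*tan(w).
Then F(pi/4) - F(0) = (-2 + sqrt(2)) - (-1) = -1 + sqrt(2).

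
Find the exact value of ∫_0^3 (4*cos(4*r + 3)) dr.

Let u = 4*r + 3, so du = 4 dr. When r = 0, u = 3; when r = 3, u = 15.
The integral becomes ∫ cos(u) du from 3 to 15, with antiderivative sin(u).
Back in r: F(r) = sin(4*r + 3).
Then F(3) - F(0) = (sin(15)) - (sin(3)) = -sin(3) + sin(15).

-sin(3) + sin(15)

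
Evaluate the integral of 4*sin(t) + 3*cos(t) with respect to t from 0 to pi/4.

4 - sqrt(2)/2

An antiderivative is F(t) = 3*sin(t) - 4*cos(t).
Then F(pi/4) - F(0) = (-sqrt(2)/2) - (-4) = 4 - sqrt(2)/2.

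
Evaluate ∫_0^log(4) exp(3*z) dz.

21

Let u = exp(z), so du = exp(z) dz. When z = 0, u = 1; when z = log(4), u = 4.
The integral becomes ∫ u**2 du from 1 to 4, with antiderivative u**3/3.
Back in z: F(z) = exp(3*z)/3.
Then F(log(4)) - F(0) = (64/3) - (1/3) = 21.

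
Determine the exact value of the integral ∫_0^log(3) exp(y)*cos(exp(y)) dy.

-sin(1) + sin(3)

Let u = exp(y), so du = exp(y) dy. When y = 0, u = 1; when y = log(3), u = 3.
The integral becomes ∫ cos(u) du from 1 to 3, with antiderivative sin(u).
Back in y: F(y) = sin(exp(y)).
Then F(log(3)) - F(0) = (sin(3)) - (sin(1)) = -sin(1) + sin(3).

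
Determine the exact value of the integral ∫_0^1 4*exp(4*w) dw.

Let u = 4*w, so du = 4 dw. When w = 0, u = 0; when w = 1, u = 4.
The integral becomes ∫ exp(u) du from 0 to 4, with antiderivative exp(u).
Back in w: F(w) = exp(4*w).
Then F(1) - F(0) = (exp(4)) - (1) = -1 + exp(4).

-1 + exp(4)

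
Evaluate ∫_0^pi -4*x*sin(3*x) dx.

-4*pi/3

Integrate by parts once (u = x, dv = -4*sin(3*x) dx).
An antiderivative is F(x) = 4*x*cos(3*x)/3 - 4*sin(3*x)/9.
Then F(pi) - F(0) = (-4*pi/3) - (0) = -4*pi/3.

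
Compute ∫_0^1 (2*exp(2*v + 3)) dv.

-exp(3) + exp(5)

Let u = 2*v + 3, so du = 2 dv. When v = 0, u = 3; when v = 1, u = 5.
The integral becomes ∫ exp(u) du from 3 to 5, with antiderivative exp(u).
Back in v: F(v) = exp(2*v + 3).
Then F(1) - F(0) = (exp(5)) - (exp(3)) = -exp(3) + exp(5).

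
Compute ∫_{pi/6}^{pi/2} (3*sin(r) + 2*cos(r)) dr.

An antiderivative is F(r) = 2*sin(r) - 3*cos(r).
Then F(pi/2) - F(pi/6) = (2) - (1 - 3*sqrt(3)/2) = 1 + 3*sqrt(3)/2.

1 + 3*sqrt(3)/2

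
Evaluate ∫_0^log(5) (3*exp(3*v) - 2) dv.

An antiderivative is F(v) = exp(3*v) - 2*v.
Then F(log(5)) - F(0) = (125 - log(25)) - (1) = 124 - 2*log(5).

124 - 2*log(5)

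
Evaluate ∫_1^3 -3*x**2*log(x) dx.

26/3 - 27*log(3)

Integrate by parts once (u = ln x, dv = -3*x**2 dx).
An antiderivative is F(x) = -x**3*(3*log(x) - 1)/3.
Then F(3) - F(1) = (9 - 27*log(3)) - (1/3) = 26/3 - 27*log(3).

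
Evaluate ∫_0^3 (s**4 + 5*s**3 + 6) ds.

By the power rule, an antiderivative is F(s) = s**5/5 + 5*s**4/4 + 6*s.
Then F(3) - F(0) = (3357/20) - (0) = 3357/20.

3357/20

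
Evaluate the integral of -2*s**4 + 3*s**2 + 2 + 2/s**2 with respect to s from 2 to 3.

-946/15

By the power rule, an antiderivative is F(s) = -2*s**5/5 + s**3 + 2*s - 2/s.
Then F(3) - F(2) = (-973/15) - (-9/5) = -946/15.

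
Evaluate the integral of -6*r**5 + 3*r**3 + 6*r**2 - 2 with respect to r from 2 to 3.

By the power rule, an antiderivative is F(r) = -r**6 + 3*r**4/4 + 2*r**3 - 2*r.
Then F(3) - F(2) = (-2481/4) - (-40) = -2321/4.

-2321/4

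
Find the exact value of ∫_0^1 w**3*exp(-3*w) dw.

2/27 - 26*exp(-3)/27

Integrate by parts 3 times (u = w^3, dv = exp(-3*w) dw).
An antiderivative is F(w) = (-9*w**3 - 9*w**2 - 6*w - 2)*exp(-3*w)/27.
Then F(1) - F(0) = (-26*exp(-3)/27) - (-2/27) = 2/27 - 26*exp(-3)/27.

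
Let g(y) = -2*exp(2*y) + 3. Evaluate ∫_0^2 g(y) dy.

An antiderivative is F(y) = -exp(2*y) + 3*y.
Then F(2) - F(0) = (6 - exp(4)) - (-1) = 7 - exp(4).

7 - exp(4)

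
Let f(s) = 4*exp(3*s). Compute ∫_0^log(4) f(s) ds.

84

Let u = exp(s), so du = exp(s) ds. When s = 0, u = 1; when s = log(4), u = 4.
The integral becomes 4·∫ u**2 du from 1 to 4, with antiderivative 4*u**3/3.
Back in s: F(s) = 4*exp(3*s)/3.
Then F(log(4)) - F(0) = (256/3) - (4/3) = 84.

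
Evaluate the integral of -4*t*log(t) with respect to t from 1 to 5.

Integrate by parts once (u = ln t, dv = -4*t dt).
An antiderivative is F(t) = -t**2*(2*log(t) - 1).
Then F(5) - F(1) = (25 - 50*log(5)) - (1) = 24 - 50*log(5).

24 - 50*log(5)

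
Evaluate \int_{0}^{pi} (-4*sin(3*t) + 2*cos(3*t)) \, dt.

-8/3

An antiderivative is F(t) = 2*sin(3*t)/3 + 4*cos(3*t)/3.
Then F(pi) - F(0) = (-4/3) - (4/3) = -8/3.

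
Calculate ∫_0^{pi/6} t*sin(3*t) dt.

Integrate by parts once (u = t, dv = sin(3*t) dt).
An antiderivative is F(t) = -t*cos(3*t)/3 + sin(3*t)/9.
Then F(pi/6) - F(0) = (1/9) - (0) = 1/9.

1/9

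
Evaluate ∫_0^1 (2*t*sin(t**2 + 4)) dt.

cos(4) - cos(5)

Let u = t**2 + 4, so du = 2*t dt. When t = 0, u = 4; when t = 1, u = 5.
The integral becomes ∫ sin(u) du from 4 to 5, with antiderivative -cos(u).
Back in t: F(t) = -cos(t**2 + 4).
Then F(1) - F(0) = (-cos(5)) - (-cos(4)) = cos(4) - cos(5).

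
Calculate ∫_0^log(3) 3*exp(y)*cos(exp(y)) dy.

Let u = exp(y), so du = exp(y) dy. When y = 0, u = 1; when y = log(3), u = 3.
The integral becomes 3·∫ cos(u) du from 1 to 3, with antiderivative 3*sin(u).
Back in y: F(y) = 3*sin(exp(y)).
Then F(log(3)) - F(0) = (3*sin(3)) - (3*sin(1)) = -3*sin(1) + 3*sin(3).

-3*sin(1) + 3*sin(3)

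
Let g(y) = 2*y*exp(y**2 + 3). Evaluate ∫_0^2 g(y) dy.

Let u = y**2 + 3, so du = 2*y dy. When y = 0, u = 3; when y = 2, u = 7.
The integral becomes ∫ exp(u) du from 3 to 7, with antiderivative exp(u).
Back in y: F(y) = exp(y**2 + 3).
Then F(2) - F(0) = (exp(7)) - (exp(3)) = -exp(3) + exp(7).

-exp(3) + exp(7)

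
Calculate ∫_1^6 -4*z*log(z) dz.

-72*log(3) - 72*log(2) + 35

Integrate by parts once (u = ln z, dv = -4*z dz).
An antiderivative is F(z) = -z**2*(2*log(z) - 1).
Then F(6) - F(1) = (-72*log(3) - 72*log(2) + 36) - (1) = -72*log(3) - 72*log(2) + 35.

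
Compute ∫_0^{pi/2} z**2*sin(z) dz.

-2 + pi

Integrate by parts twice (u = z^2, dv = sin(z) dz).
An antiderivative is F(z) = -z**2*cos(z) + 2*z*sin(z) + 2*cos(z).
Then F(pi/2) - F(0) = (pi) - (2) = -2 + pi.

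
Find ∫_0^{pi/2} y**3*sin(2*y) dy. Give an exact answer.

Integrate by parts 3 times (u = y^3, dv = sin(2*y) dy).
An antiderivative is F(y) = -y**3*cos(2*y)/2 + 3*y**2*sin(2*y)/4 + 3*y*cos(2*y)/4 - 3*sin(2*y)/8.
Then F(pi/2) - F(0) = (pi*(-6 + pi**2)/16) - (0) = pi*(-6 + pi**2)/16.

pi*(-6 + pi**2)/16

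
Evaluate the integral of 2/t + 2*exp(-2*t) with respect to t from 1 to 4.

An antiderivative is F(t) = 2*log(t) - exp(-2*t).
Then F(4) - F(1) = (-exp(-8) + 4*log(2)) - (-exp(-2)) = -exp(-8) + exp(-2) + 4*log(2).

-exp(-8) + exp(-2) + 4*log(2)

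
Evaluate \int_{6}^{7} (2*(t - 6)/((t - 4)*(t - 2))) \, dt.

Factor the denominator: t**2 - 6*t + 8 = (t - 2)(t - 4).
Partial fractions: 2*(t - 6)/((t - 4)*(t - 2)) = 4/(t - 2) - 2/(t - 4).
An antiderivative is F(t) = -2*log(t - 4) + 4*log(t - 2).
Then F(7) - F(6) = (-2*log(3) + 4*log(5)) - (log(64)) = -6*log(2) - 2*log(3) + 4*log(5).

-6*log(2) - 2*log(3) + 4*log(5)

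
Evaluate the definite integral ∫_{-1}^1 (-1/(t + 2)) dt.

-log(3)

An antiderivative is F(t) = -log(t + 2).
Then F(1) - F(-1) = (-log(3)) - (0) = -log(3).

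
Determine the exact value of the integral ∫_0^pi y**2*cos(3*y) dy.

Integrate by parts twice (u = y^2, dv = cos(3*y) dy).
An antiderivative is F(y) = y**2*sin(3*y)/3 + 2*y*cos(3*y)/9 - 2*sin(3*y)/27.
Then F(pi) - F(0) = (-2*pi/9) - (0) = -2*pi/9.

-2*pi/9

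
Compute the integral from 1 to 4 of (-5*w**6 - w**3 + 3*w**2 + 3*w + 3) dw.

By the power rule, an antiderivative is F(w) = -5*w**7/7 - w**4/4 + w**3 + 3*w**2/2 + 3*w.
Then F(4) - F(1) = (-81668/7) - (127/28) = -326799/28.

-326799/28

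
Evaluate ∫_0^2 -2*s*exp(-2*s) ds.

(5 - exp(4))*exp(-4)/2

Integrate by parts once (u = s, dv = -2*exp(-2*s) ds).
An antiderivative is F(s) = (2*s + 1)*exp(-2*s)/2.
Then F(2) - F(0) = (5*exp(-4)/2) - (1/2) = (5 - exp(4))*exp(-4)/2.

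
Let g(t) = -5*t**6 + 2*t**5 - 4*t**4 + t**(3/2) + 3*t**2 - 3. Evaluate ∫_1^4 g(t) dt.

-77624/7

By the power rule, an antiderivative is F(t) = -5*t**7/7 + t**6/3 + 2*t**(5/2)/5 - 4*t**5/5 + t**3 - 3*t.
Then F(4) - F(1) = (-1164652/105) - (-292/105) = -77624/7.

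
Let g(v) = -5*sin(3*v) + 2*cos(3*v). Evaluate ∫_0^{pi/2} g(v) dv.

-7/3

An antiderivative is F(v) = 2*sin(3*v)/3 + 5*cos(3*v)/3.
Then F(pi/2) - F(0) = (-2/3) - (5/3) = -7/3.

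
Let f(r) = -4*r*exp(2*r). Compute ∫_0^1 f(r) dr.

Integrate by parts once (u = r, dv = -4*exp(2*r) dr).
An antiderivative is F(r) = (-2*r + 1)*exp(2*r).
Then F(1) - F(0) = (-exp(2)) - (1) = -exp(2) - 1.

-exp(2) - 1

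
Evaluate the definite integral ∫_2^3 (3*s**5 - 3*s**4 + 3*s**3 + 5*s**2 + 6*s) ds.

18079/60

By the power rule, an antiderivative is F(s) = s**6/2 - 3*s**5/5 + 3*s**4/4 + 5*s**3/3 + 3*s**2.
Then F(3) - F(2) = (7029/20) - (752/15) = 18079/60.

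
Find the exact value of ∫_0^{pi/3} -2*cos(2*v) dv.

-sqrt(3)/2

An antiderivative is F(v) = -sin(2*v).
Then F(pi/3) - F(0) = (-sqrt(3)/2) - (0) = -sqrt(3)/2.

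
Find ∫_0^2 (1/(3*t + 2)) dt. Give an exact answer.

2*log(2)/3

An antiderivative is F(t) = log(3*t + 2)/3.
Then F(2) - F(0) = (log(2)) - (log(2)/3) = 2*log(2)/3.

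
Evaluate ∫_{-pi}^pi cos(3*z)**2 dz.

Use the identity cos^2(3*z) = (1 + cos(6*z))/2.
An antiderivative is F(z) = z/2 + sin(6*z)/12.
Then F(pi) - F(-pi) = (pi/2) - (-pi/2) = pi.

pi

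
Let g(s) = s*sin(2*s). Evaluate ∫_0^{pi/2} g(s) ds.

Integrate by parts once (u = s, dv = sin(2*s) ds).
An antiderivative is F(s) = -s*cos(2*s)/2 + sin(2*s)/4.
Then F(pi/2) - F(0) = (pi/4) - (0) = pi/4.

pi/4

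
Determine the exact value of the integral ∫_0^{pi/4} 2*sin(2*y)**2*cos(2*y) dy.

Let u = sin(2*y), so du = 2*cos(2*y) dy. When y = 0, u = 0; when y = pi/4, u = 1.
The integral becomes ∫ u**2 du from 0 to 1, with antiderivative u**3/3.
Back in y: F(y) = sin(2*y)**3/3.
Then F(pi/4) - F(0) = (1/3) - (0) = 1/3.

1/3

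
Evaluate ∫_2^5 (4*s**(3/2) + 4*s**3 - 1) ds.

-32*sqrt(2)/5 + 40*sqrt(5) + 606

By the power rule, an antiderivative is F(s) = 8*s**(5/2)/5 + s**4 - s.
Then F(5) - F(2) = (40*sqrt(5) + 620) - (32*sqrt(2)/5 + 14) = -32*sqrt(2)/5 + 40*sqrt(5) + 606.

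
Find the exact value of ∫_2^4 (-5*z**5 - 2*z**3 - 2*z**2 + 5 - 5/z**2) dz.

-42103/12

By the power rule, an antiderivative is F(z) = -5*z**6/6 - z**4/2 - 2*z**3/3 + 5*z + 5/z.
Then F(4) - F(2) = (-14251/4) - (-325/6) = -42103/12.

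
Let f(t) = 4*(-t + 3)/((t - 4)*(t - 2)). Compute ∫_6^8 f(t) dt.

Factor the denominator: t**2 - 6*t + 8 = (t - 2)(t - 4).
Partial fractions: 4*(-t + 3)/((t - 4)*(t - 2)) = -2/(t - 2) - 2/(t - 4).
An antiderivative is F(t) = -2*log(t - 4) - 2*log(t - 2).
Then F(8) - F(6) = (-6*log(2) - 2*log(3)) - (-log(64)) = -log(9).

-log(9)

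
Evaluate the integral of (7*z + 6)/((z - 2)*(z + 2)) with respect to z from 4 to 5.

Factor the denominator: z**2 - 4 = (z + 2)(z - 2).
Partial fractions: (7*z + 6)/((z - 2)*(z + 2)) = 2/(z + 2) + 5/(z - 2).
An antiderivative is F(z) = 5*log(z - 2) + 2*log(z + 2).
Then F(5) - F(4) = (2*log(7) + 5*log(3)) - (2*log(3) + 7*log(2)) = -7*log(2) + 3*log(3) + 2*log(7).

-7*log(2) + 3*log(3) + 2*log(7)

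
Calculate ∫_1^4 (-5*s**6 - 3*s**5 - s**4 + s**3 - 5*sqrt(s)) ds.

By the power rule, an antiderivative is F(s) = -5*s**7/7 - s**6/2 - s**5/5 + s**4/4 - 10*s**(3/2)/3.
Then F(4) - F(1) = (-1461424/105) - (-1889/420) = -5843807/420.

-5843807/420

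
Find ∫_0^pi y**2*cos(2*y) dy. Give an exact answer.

pi/2

Integrate by parts twice (u = y^2, dv = cos(2*y) dy).
An antiderivative is F(y) = y**2*sin(2*y)/2 + y*cos(2*y)/2 - sin(2*y)/4.
Then F(pi) - F(0) = (pi/2) - (0) = pi/2.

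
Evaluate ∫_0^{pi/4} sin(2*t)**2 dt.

pi/8

Use the identity sin^2(2*t) = (1 - cos(4*t))/2.
An antiderivative is F(t) = t/2 - sin(4*t)/8.
Then F(pi/4) - F(0) = (pi/8) - (0) = pi/8.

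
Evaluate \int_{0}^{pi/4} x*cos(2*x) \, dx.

Integrate by parts once (u = x, dv = cos(2*x) dx).
An antiderivative is F(x) = x*sin(2*x)/2 + cos(2*x)/4.
Then F(pi/4) - F(0) = (pi/8) - (1/4) = -1/4 + pi/8.

-1/4 + pi/8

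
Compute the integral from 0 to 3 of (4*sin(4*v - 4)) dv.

cos(4) - cos(8)

Let u = 4*v - 4, so du = 4 dv. When v = 0, u = -4; when v = 3, u = 8.
The integral becomes ∫ sin(u) du from -4 to 8, with antiderivative -cos(u).
Back in v: F(v) = -cos(4*v - 4).
Then F(3) - F(0) = (-cos(8)) - (-cos(4)) = cos(4) - cos(8).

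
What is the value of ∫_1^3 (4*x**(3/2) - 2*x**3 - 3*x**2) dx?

By the power rule, an antiderivative is F(x) = 8*x**(5/2)/5 - x**4/2 - x**3.
Then F(3) - F(1) = (-135/2 + 72*sqrt(3)/5) - (1/10) = -338/5 + 72*sqrt(3)/5.

-338/5 + 72*sqrt(3)/5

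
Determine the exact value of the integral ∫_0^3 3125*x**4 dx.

Let u = 5*x, so du = 5 dx. When x = 0, u = 0; when x = 3, u = 15.
The integral becomes ∫ u**4 du from 0 to 15, with antiderivative u**5/5.
Back in x: F(x) = 625*x**5.
Then F(3) - F(0) = (151875) - (0) = 151875.

151875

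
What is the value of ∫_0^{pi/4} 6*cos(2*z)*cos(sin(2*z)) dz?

3*sin(1)

Let u = sin(2*z), so du = 2*cos(2*z) dz. When z = 0, u = 0; when z = pi/4, u = 1.
The integral becomes 3·∫ cos(u) du from 0 to 1, with antiderivative 3*sin(u).
Back in z: F(z) = 3*sin(sin(2*z)).
Then F(pi/4) - F(0) = (3*sin(1)) - (0) = 3*sin(1).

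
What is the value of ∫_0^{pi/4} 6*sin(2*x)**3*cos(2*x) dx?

Let u = sin(2*x), so du = 2*cos(2*x) dx. When x = 0, u = 0; when x = pi/4, u = 1.
The integral becomes 3·∫ u**3 du from 0 to 1, with antiderivative 3*u**4/4.
Back in x: F(x) = 3*sin(2*x)**4/4.
Then F(pi/4) - F(0) = (3/4) - (0) = 3/4.

3/4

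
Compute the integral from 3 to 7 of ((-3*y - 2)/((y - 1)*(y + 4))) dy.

Factor the denominator: y**2 + 3*y - 4 = (y + 4)(y - 1).
Partial fractions: (-3*y - 2)/((y - 1)*(y + 4)) = -2/(y + 4) - 1/(y - 1).
An antiderivative is F(y) = -log(y - 1) - 2*log(y + 4).
Then F(7) - F(3) = (-2*log(11) - log(3) - log(2)) - (-log(98)) = -2*log(11) - log(3) + 2*log(7).

-2*log(11) - log(3) + 2*log(7)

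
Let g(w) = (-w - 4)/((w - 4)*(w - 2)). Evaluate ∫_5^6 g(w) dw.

log(4/27)

Factor the denominator: w**2 - 6*w + 8 = (w - 2)(w - 4).
Partial fractions: (-w - 4)/((w - 4)*(w - 2)) = 3/(w - 2) - 4/(w - 4).
An antiderivative is F(w) = -4*log(w - 4) + 3*log(w - 2).
Then F(6) - F(5) = (log(4)) - (log(27)) = log(4/27).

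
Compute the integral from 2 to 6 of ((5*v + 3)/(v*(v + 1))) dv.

log(3) + 2*log(7)

Factor the denominator: v**2 + v = (v + 1)v.
Partial fractions: (5*v + 3)/(v*(v + 1)) = 2/(v + 1) + 3/v.
An antiderivative is F(v) = 3*log(v) + 2*log(v + 1).
Then F(6) - F(2) = (3*log(2) + 3*log(3) + 2*log(7)) - (log(72)) = log(3) + 2*log(7).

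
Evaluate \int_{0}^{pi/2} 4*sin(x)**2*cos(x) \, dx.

4/3

Let u = sin(x), so du = cos(x) dx. When x = 0, u = 0; when x = pi/2, u = 1.
The integral becomes 4·∫ u**2 du from 0 to 1, with antiderivative 4*u**3/3.
Back in x: F(x) = 4*sin(x)**3/3.
Then F(pi/2) - F(0) = (4/3) - (0) = 4/3.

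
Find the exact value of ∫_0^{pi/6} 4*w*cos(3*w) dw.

Integrate by parts once (u = w, dv = 4*cos(3*w) dw).
An antiderivative is F(w) = 4*w*sin(3*w)/3 + 4*cos(3*w)/9.
Then F(pi/6) - F(0) = (2*pi/9) - (4/9) = -4/9 + 2*pi/9.

-4/9 + 2*pi/9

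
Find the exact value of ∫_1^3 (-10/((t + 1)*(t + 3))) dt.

Factor the denominator: t**2 + 4*t + 3 = (t + 3)(t + 1).
Partial fractions: -10/((t + 1)*(t + 3)) = 5/(t + 3) - 5/(t + 1).
An antiderivative is F(t) = -5*log(t + 1) + 5*log(t + 3).
Then F(3) - F(1) = (-5*log(2) + 5*log(3)) - (log(32)) = -10*log(2) + 5*log(3).

-10*log(2) + 5*log(3)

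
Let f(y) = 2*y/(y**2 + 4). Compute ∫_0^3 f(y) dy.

log(13/4)

Let u = y**2 + 4, so du = 2*y dy. When y = 0, u = 4; when y = 3, u = 13.
The integral becomes ∫ 1/u du from 4 to 13, with antiderivative log(u).
Back in y: F(y) = log(y**2 + 4).
Then F(3) - F(0) = (log(13)) - (log(4)) = log(13/4).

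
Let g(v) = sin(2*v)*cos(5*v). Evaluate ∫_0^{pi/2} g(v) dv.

-2/21

Use the identity sin(2*v)cos(5*v) = [sin(7*v) + sin(-3*v)]/2.
An antiderivative is F(v) = cos(3*v)/6 - cos(7*v)/14.
Then F(pi/2) - F(0) = (0) - (2/21) = -2/21.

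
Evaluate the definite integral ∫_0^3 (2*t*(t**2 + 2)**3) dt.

14625/4

Let u = t**2 + 2, so du = 2*t dt. When t = 0, u = 2; when t = 3, u = 11.
The integral becomes ∫ u**3 du from 2 to 11, with antiderivative u**4/4.
Back in t: F(t) = (t**2 + 2)**4/4.
Then F(3) - F(0) = (14641/4) - (4) = 14625/4.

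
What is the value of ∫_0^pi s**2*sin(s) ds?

Integrate by parts twice (u = s^2, dv = sin(s) ds).
An antiderivative is F(s) = -s**2*cos(s) + 2*s*sin(s) + 2*cos(s).
Then F(pi) - F(0) = (-2 + pi**2) - (2) = -4 + pi**2.

-4 + pi**2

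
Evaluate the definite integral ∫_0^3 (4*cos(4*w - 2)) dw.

Let u = 4*w - 2, so du = 4 dw. When w = 0, u = -2; when w = 3, u = 10.
The integral becomes ∫ cos(u) du from -2 to 10, with antiderivative sin(u).
Back in w: F(w) = sin(4*w - 2).
Then F(3) - F(0) = (sin(10)) - (-sin(2)) = sin(10) + sin(2).

sin(10) + sin(2)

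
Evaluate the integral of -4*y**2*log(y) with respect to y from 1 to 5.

496/9 - 500*log(5)/3

Integrate by parts once (u = ln y, dv = -4*y**2 dy).
An antiderivative is F(y) = -4*y**3*(3*log(y) - 1)/9.
Then F(5) - F(1) = (500/9 - 500*log(5)/3) - (4/9) = 496/9 - 500*log(5)/3.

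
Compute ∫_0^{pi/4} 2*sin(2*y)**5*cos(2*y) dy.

1/6

Let u = sin(2*y), so du = 2*cos(2*y) dy. When y = 0, u = 0; when y = pi/4, u = 1.
The integral becomes ∫ u**5 du from 0 to 1, with antiderivative u**6/6.
Back in y: F(y) = sin(2*y)**6/6.
Then F(pi/4) - F(0) = (1/6) - (0) = 1/6.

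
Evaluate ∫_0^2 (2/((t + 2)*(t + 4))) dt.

log(4/3)

Factor the denominator: t**2 + 6*t + 8 = (t + 4)(t + 2).
Partial fractions: 2/((t + 2)*(t + 4)) = -1/(t + 4) + 1/(t + 2).
An antiderivative is F(t) = log(t + 2) - log(t + 4).
Then F(2) - F(0) = (log(2/3)) - (-log(2)) = log(4/3).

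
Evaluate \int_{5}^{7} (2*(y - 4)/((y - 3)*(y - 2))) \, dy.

Factor the denominator: y**2 - 5*y + 6 = (y - 2)(y - 3).
Partial fractions: 2*(y - 4)/((y - 3)*(y - 2)) = 4/(y - 2) - 2/(y - 3).
An antiderivative is F(y) = -2*log(y - 3) + 4*log(y - 2).
Then F(7) - F(5) = (-4*log(2) + 4*log(5)) - (log(81/4)) = -4*log(3) - 2*log(2) + 4*log(5).

-4*log(3) - 2*log(2) + 4*log(5)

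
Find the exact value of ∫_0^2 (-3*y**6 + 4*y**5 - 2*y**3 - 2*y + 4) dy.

-340/21

By the power rule, an antiderivative is F(y) = -3*y**7/7 + 2*y**6/3 - y**4/2 - y**2 + 4*y.
Then F(2) - F(0) = (-340/21) - (0) = -340/21.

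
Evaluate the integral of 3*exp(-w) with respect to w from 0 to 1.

An antiderivative is F(w) = -3*exp(-w).
Then F(1) - F(0) = (-3*exp(-1)) - (-3) = 3 - 3*exp(-1).

3 - 3*exp(-1)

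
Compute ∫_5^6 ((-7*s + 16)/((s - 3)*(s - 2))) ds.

Factor the denominator: s**2 - 5*s + 6 = (s - 2)(s - 3).
Partial fractions: (-7*s + 16)/((s - 3)*(s - 2)) = -2/(s - 2) - 5/(s - 3).
An antiderivative is F(s) = -5*log(s - 3) - 2*log(s - 2).
Then F(6) - F(5) = (-5*log(3) - 4*log(2)) - (-5*log(2) - 2*log(3)) = log(2/27).

log(2/27)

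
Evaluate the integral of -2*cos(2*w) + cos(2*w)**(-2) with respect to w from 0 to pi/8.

An antiderivative is F(w) = -sin(2*w) + tan(2*w)/2.
Then F(pi/8) - F(0) = (1/2 - sqrt(2)/2) - (0) = 1/2 - sqrt(2)/2.

1/2 - sqrt(2)/2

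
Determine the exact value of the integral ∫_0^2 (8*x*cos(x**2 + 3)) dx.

Let u = x**2 + 3, so du = 2*x dx. When x = 0, u = 3; when x = 2, u = 7.
The integral becomes 4·∫ cos(u) du from 3 to 7, with antiderivative 4*sin(u).
Back in x: F(x) = 4*sin(x**2 + 3).
Then F(2) - F(0) = (4*sin(7)) - (4*sin(3)) = -4*sin(3) + 4*sin(7).

-4*sin(3) + 4*sin(7)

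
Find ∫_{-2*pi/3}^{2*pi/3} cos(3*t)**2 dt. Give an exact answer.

Use the identity cos^2(3*t) = (1 + cos(6*t))/2.
An antiderivative is F(t) = t/2 + sin(6*t)/12.
Then F(2*pi/3) - F(-2*pi/3) = (pi/3) - (-pi/3) = 2*pi/3.

2*pi/3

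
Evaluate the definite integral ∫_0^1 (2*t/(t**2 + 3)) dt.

log(4/3)

Let u = t**2 + 3, so du = 2*t dt. When t = 0, u = 3; when t = 1, u = 4.
The integral becomes ∫ 1/u du from 3 to 4, with antiderivative log(u).
Back in t: F(t) = log(t**2 + 3).
Then F(1) - F(0) = (log(4)) - (log(3)) = log(4/3).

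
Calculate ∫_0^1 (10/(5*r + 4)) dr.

log(81/16)

Let u = 5*r + 4, so du = 5 dr. When r = 0, u = 4; when r = 1, u = 9.
The integral becomes 2·∫ 1/u du from 4 to 9, with antiderivative 2*log(u).
Back in r: F(r) = 2*log(5*r + 4).
Then F(1) - F(0) = (log(81)) - (log(16)) = log(81/16).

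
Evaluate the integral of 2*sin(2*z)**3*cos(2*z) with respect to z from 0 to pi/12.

1/64

Let u = sin(2*z), so du = 2*cos(2*z) dz. When z = 0, u = 0; when z = pi/12, u = 1/2.
The integral becomes ∫ u**3 du from 0 to 1/2, with antiderivative u**4/4.
Back in z: F(z) = sin(2*z)**4/4.
Then F(pi/12) - F(0) = (1/64) - (0) = 1/64.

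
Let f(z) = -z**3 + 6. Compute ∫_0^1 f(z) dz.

23/4

By the power rule, an antiderivative is F(z) = -z**4/4 + 6*z.
Then F(1) - F(0) = (23/4) - (0) = 23/4.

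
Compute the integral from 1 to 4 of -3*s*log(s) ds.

Integrate by parts once (u = ln s, dv = -3*s ds).
An antiderivative is F(s) = -3*s**2*(2*log(s) - 1)/4.
Then F(4) - F(1) = (12 - 48*log(2)) - (3/4) = 45/4 - 48*log(2).

45/4 - 48*log(2)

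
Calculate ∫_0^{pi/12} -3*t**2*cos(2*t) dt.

-sqrt(3)*pi/16 - pi**2/192 + 3/8

Integrate by parts twice (u = t^2, dv = -3*cos(2*t) dt).
An antiderivative is F(t) = -3*t**2*sin(2*t)/2 - 3*t*cos(2*t)/2 + 3*sin(2*t)/4.
Then F(pi/12) - F(0) = (-sqrt(3)*pi/16 - pi**2/192 + 3/8) - (0) = -sqrt(3)*pi/16 - pi**2/192 + 3/8.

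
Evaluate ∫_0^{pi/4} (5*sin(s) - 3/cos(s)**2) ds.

2 - 5*sqrt(2)/2

An antiderivative is F(s) = -5*cos(s) - 3*tan(s).
Then F(pi/4) - F(0) = (-5*sqrt(2)/2 - 3) - (-5) = 2 - 5*sqrt(2)/2.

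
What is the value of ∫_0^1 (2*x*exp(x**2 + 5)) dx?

Let u = x**2 + 5, so du = 2*x dx. When x = 0, u = 5; when x = 1, u = 6.
The integral becomes ∫ exp(u) du from 5 to 6, with antiderivative exp(u).
Back in x: F(x) = exp(x**2 + 5).
Then F(1) - F(0) = (exp(6)) - (exp(5)) = -exp(5) + exp(6).

-exp(5) + exp(6)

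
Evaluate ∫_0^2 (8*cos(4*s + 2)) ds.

-2*sin(2) + 2*sin(10)

Let u = 4*s + 2, so du = 4 ds. When s = 0, u = 2; when s = 2, u = 10.
The integral becomes 2·∫ cos(u) du from 2 to 10, with antiderivative 2*sin(u).
Back in s: F(s) = 2*sin(4*s + 2).
Then F(2) - F(0) = (2*sin(10)) - (2*sin(2)) = -2*sin(2) + 2*sin(10).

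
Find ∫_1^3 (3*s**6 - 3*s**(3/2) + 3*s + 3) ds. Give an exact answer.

33462/35 - 54*sqrt(3)/5

By the power rule, an antiderivative is F(s) = 3*s**7/7 - 6*s**(5/2)/5 + 3*s**2/2 + 3*s.
Then F(3) - F(1) = (13437/14 - 54*sqrt(3)/5) - (261/70) = 33462/35 - 54*sqrt(3)/5.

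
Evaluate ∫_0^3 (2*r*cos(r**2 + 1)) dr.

-sin(1) + sin(10)

Let u = r**2 + 1, so du = 2*r dr. When r = 0, u = 1; when r = 3, u = 10.
The integral becomes ∫ cos(u) du from 1 to 10, with antiderivative sin(u).
Back in r: F(r) = sin(r**2 + 1).
Then F(3) - F(0) = (sin(10)) - (sin(1)) = -sin(1) + sin(10).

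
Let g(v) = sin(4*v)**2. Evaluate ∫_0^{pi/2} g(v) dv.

Use the identity sin^2(4*v) = (1 - cos(8*v))/2.
An antiderivative is F(v) = v/2 - sin(8*v)/16.
Then F(pi/2) - F(0) = (pi/4) - (0) = pi/4.

pi/4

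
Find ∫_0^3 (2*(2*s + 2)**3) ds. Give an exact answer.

1020

Let u = 2*s + 2, so du = 2 ds. When s = 0, u = 2; when s = 3, u = 8.
The integral becomes ∫ u**3 du from 2 to 8, with antiderivative u**4/4.
Back in s: F(s) = (2*s + 2)**4/4.
Then F(3) - F(0) = (1024) - (4) = 1020.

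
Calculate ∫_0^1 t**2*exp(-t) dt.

2 - 5*exp(-1)

Integrate by parts twice (u = t^2, dv = exp(-t) dt).
An antiderivative is F(t) = (-t**2 - 2*t - 2)*exp(-t).
Then F(1) - F(0) = (-5*exp(-1)) - (-2) = 2 - 5*exp(-1).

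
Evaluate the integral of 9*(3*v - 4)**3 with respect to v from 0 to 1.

Let u = 3*v - 4, so du = 3 dv. When v = 0, u = -4; when v = 1, u = -1.
The integral becomes 3·∫ u**3 du from -4 to -1, with antiderivative 3*u**4/4.
Back in v: F(v) = 3*(3*v - 4)**4/4.
Then F(1) - F(0) = (3/4) - (192) = -765/4.

-765/4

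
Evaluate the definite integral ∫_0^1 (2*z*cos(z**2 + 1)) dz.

-sin(1) + sin(2)

Let u = z**2 + 1, so du = 2*z dz. When z = 0, u = 1; when z = 1, u = 2.
The integral becomes ∫ cos(u) du from 1 to 2, with antiderivative sin(u).
Back in z: F(z) = sin(z**2 + 1).
Then F(1) - F(0) = (sin(2)) - (sin(1)) = -sin(1) + sin(2).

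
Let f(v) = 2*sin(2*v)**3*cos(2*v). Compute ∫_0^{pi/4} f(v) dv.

1/4

Let u = sin(2*v), so du = 2*cos(2*v) dv. When v = 0, u = 0; when v = pi/4, u = 1.
The integral becomes ∫ u**3 du from 0 to 1, with antiderivative u**4/4.
Back in v: F(v) = sin(2*v)**4/4.
Then F(pi/4) - F(0) = (1/4) - (0) = 1/4.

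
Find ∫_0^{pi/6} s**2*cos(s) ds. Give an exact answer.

Integrate by parts twice (u = s^2, dv = cos(s) ds).
An antiderivative is F(s) = s**2*sin(s) + 2*s*cos(s) - 2*sin(s).
Then F(pi/6) - F(0) = (-1 + pi**2/72 + sqrt(3)*pi/6) - (0) = -1 + pi**2/72 + sqrt(3)*pi/6.

-1 + pi**2/72 + sqrt(3)*pi/6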